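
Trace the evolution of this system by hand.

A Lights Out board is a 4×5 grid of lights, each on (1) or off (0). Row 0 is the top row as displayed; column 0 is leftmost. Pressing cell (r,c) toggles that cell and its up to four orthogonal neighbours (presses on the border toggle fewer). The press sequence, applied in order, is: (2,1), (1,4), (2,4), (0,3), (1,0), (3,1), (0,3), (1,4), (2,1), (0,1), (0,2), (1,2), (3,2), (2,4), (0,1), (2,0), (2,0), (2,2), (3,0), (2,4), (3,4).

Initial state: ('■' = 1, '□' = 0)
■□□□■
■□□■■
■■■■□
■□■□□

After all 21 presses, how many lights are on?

9

k=0  ■□□□■
■□□■■
■■■■□
■□■□□
k=1  ■□□□■
■■□■■
□□□■□
■■■□□
k=2  ■□□□□
■■□□□
□□□■■
■■■□□
k=3  ■□□□□
■■□□■
□□□□□
■■■□■
k=4  ■□■■■
■■□■■
□□□□□
■■■□■
k=5  □□■■■
□□□■■
■□□□□
■■■□■
k=6  □□■■■
□□□■■
■■□□□
□□□□■
k=7  □□□□□
□□□□■
■■□□□
□□□□■
k=8  □□□□■
□□□■□
■■□□■
□□□□■
k=9  □□□□■
□■□■□
□□■□■
□■□□■
k=10  ■■■□■
□□□■□
□□■□■
□■□□■
k=11  ■□□■■
□□■■□
□□■□■
□■□□■
k=12  ■□■■■
□■□□□
□□□□■
□■□□■
k=13  ■□■■■
□■□□□
□□■□■
□□■■■
k=14  ■□■■■
□■□□■
□□■■□
□□■■□
k=15  □■□■■
□□□□■
□□■■□
□□■■□
k=16  □■□■■
■□□□■
■■■■□
■□■■□
k=17  □■□■■
□□□□■
□□■■□
□□■■□
k=18  □■□■■
□□■□■
□■□□□
□□□■□
k=19  □■□■■
□□■□■
■■□□□
■■□■□
k=20  □■□■■
□□■□□
■■□■■
■■□■■
k=21  □■□■■
□□■□□
■■□■□
■■□□□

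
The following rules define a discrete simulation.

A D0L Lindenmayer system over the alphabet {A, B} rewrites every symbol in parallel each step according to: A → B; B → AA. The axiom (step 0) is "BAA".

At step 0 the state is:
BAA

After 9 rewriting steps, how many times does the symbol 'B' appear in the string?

32

0) BAA
1) AABB
2) BBAAAA
3) AAAABBBB
4) BBBBAAAAAAAA
5) AAAAAAAABBBBBBBB
6) BBBBBBBBAAAAAAAAAAAAAAAA
7) AAAAAAAAAAAAAAAABBBBBBBBBBBBBBBB
8) BBBBBBBBBBBBBBBBAAAAAAAAAAAAAAAAAAAAAAAAAAAAAAAA
9) AAAAAAAAAAAAAAAAAAAAAAAAAAAAAAAABBBBBBBBBBBBBBBBBBBBBBBBBBBBBBBB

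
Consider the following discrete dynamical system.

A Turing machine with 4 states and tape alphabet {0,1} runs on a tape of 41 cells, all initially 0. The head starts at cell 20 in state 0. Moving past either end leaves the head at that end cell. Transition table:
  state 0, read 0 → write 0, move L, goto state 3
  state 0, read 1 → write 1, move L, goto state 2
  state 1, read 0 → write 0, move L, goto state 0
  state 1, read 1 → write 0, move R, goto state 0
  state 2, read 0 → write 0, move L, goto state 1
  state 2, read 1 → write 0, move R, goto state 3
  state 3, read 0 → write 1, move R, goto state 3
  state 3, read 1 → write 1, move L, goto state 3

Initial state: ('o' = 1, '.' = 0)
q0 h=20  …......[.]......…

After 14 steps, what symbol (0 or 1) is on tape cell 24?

0) q0 h=20  …......[.]......…
1) q3 h=19  …......[.]......…
2) q3 h=20  ….....o[.]......…
3) q3 h=21  …....oo[.]......…
4) q3 h=22  …...ooo[.]......…
5) q3 h=23  …..oooo[.]......…
6) q3 h=24  ….ooooo[.]......…
7) q3 h=25  …oooooo[.]......…
8) q3 h=26  …oooooo[.]......…
9) q3 h=27  …oooooo[.]......…
10) q3 h=28  …oooooo[.]......…
11) q3 h=29  …oooooo[.]......…
12) q3 h=30  …oooooo[.]......…
13) q3 h=31  …oooooo[.]......…
14) q3 h=32  …oooooo[.]......…

1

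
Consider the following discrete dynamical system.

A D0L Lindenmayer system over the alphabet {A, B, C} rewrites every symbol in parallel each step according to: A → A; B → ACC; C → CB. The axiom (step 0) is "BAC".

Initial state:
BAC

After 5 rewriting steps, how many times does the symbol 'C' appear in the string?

43

step 0: BAC
step 1: ACCACB
step 2: ACBCBACBACC
step 3: ACBACCCBACCACBACCACBCB
step 4: ACBACCACBCBCBACCACBCBACBACCACBCBACBACCCBACC
step 5: ACBACCACBCBACBACCCBACCCBACCACBCBACBACCCBACCACBACCACBCBACBACCCBACCACBACCACBCBCBACCACBCB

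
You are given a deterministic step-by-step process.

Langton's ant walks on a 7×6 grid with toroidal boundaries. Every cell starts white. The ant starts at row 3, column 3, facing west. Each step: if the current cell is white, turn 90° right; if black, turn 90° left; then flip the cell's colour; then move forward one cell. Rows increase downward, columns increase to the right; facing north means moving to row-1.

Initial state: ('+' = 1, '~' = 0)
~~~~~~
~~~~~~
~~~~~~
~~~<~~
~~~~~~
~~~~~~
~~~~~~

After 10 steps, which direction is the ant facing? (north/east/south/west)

0) ~~~~~~
~~~~~~
~~~~~~
~~~<~~
~~~~~~
~~~~~~
~~~~~~
1) ~~~~~~
~~~~~~
~~~^~~
~~~+~~
~~~~~~
~~~~~~
~~~~~~
2) ~~~~~~
~~~~~~
~~~+>~
~~~+~~
~~~~~~
~~~~~~
~~~~~~
3) ~~~~~~
~~~~~~
~~~++~
~~~+v~
~~~~~~
~~~~~~
~~~~~~
4) ~~~~~~
~~~~~~
~~~++~
~~~<+~
~~~~~~
~~~~~~
~~~~~~
5) ~~~~~~
~~~~~~
~~~++~
~~~~+~
~~~v~~
~~~~~~
~~~~~~
6) ~~~~~~
~~~~~~
~~~++~
~~~~+~
~~<+~~
~~~~~~
~~~~~~
7) ~~~~~~
~~~~~~
~~~++~
~~^~+~
~~++~~
~~~~~~
~~~~~~
8) ~~~~~~
~~~~~~
~~~++~
~~+>+~
~~++~~
~~~~~~
~~~~~~
9) ~~~~~~
~~~~~~
~~~++~
~~+++~
~~+v~~
~~~~~~
~~~~~~
10) ~~~~~~
~~~~~~
~~~++~
~~+++~
~~+~>~
~~~~~~
~~~~~~

east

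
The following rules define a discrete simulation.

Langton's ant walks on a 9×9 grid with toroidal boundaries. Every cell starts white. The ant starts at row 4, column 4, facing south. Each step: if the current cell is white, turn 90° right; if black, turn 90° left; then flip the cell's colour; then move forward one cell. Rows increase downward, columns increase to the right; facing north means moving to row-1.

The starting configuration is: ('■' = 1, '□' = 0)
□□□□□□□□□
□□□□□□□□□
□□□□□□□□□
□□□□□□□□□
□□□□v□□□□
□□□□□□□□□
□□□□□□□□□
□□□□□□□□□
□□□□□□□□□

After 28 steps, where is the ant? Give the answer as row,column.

2,6

step 0: □□□□□□□□□
□□□□□□□□□
□□□□□□□□□
□□□□□□□□□
□□□□v□□□□
□□□□□□□□□
□□□□□□□□□
□□□□□□□□□
□□□□□□□□□
step 1: □□□□□□□□□
□□□□□□□□□
□□□□□□□□□
□□□□□□□□□
□□□<■□□□□
□□□□□□□□□
□□□□□□□□□
□□□□□□□□□
□□□□□□□□□
step 2: □□□□□□□□□
□□□□□□□□□
□□□□□□□□□
□□□^□□□□□
□□□■■□□□□
□□□□□□□□□
□□□□□□□□□
□□□□□□□□□
□□□□□□□□□
step 3: □□□□□□□□□
□□□□□□□□□
□□□□□□□□□
□□□■>□□□□
□□□■■□□□□
□□□□□□□□□
□□□□□□□□□
□□□□□□□□□
□□□□□□□□□
step 4: □□□□□□□□□
□□□□□□□□□
□□□□□□□□□
□□□■■□□□□
□□□■v□□□□
□□□□□□□□□
□□□□□□□□□
□□□□□□□□□
□□□□□□□□□
step 5: □□□□□□□□□
□□□□□□□□□
□□□□□□□□□
□□□■■□□□□
□□□■□>□□□
□□□□□□□□□
□□□□□□□□□
□□□□□□□□□
□□□□□□□□□
step 6: □□□□□□□□□
□□□□□□□□□
□□□□□□□□□
□□□■■□□□□
□□□■□■□□□
□□□□□v□□□
□□□□□□□□□
□□□□□□□□□
□□□□□□□□□
step 7: □□□□□□□□□
□□□□□□□□□
□□□□□□□□□
□□□■■□□□□
□□□■□■□□□
□□□□<■□□□
□□□□□□□□□
□□□□□□□□□
□□□□□□□□□
step 8: □□□□□□□□□
□□□□□□□□□
□□□□□□□□□
□□□■■□□□□
□□□■^■□□□
□□□□■■□□□
□□□□□□□□□
□□□□□□□□□
□□□□□□□□□
step 9: □□□□□□□□□
□□□□□□□□□
□□□□□□□□□
□□□■■□□□□
□□□■■>□□□
□□□□■■□□□
□□□□□□□□□
□□□□□□□□□
□□□□□□□□□
step 10: □□□□□□□□□
□□□□□□□□□
□□□□□□□□□
□□□■■^□□□
□□□■■□□□□
□□□□■■□□□
□□□□□□□□□
□□□□□□□□□
□□□□□□□□□
step 11: □□□□□□□□□
□□□□□□□□□
□□□□□□□□□
□□□■■■>□□
□□□■■□□□□
□□□□■■□□□
□□□□□□□□□
□□□□□□□□□
□□□□□□□□□
step 12: □□□□□□□□□
□□□□□□□□□
□□□□□□□□□
□□□■■■■□□
□□□■■□v□□
□□□□■■□□□
□□□□□□□□□
□□□□□□□□□
□□□□□□□□□
step 13: □□□□□□□□□
□□□□□□□□□
□□□□□□□□□
□□□■■■■□□
□□□■■<■□□
□□□□■■□□□
□□□□□□□□□
□□□□□□□□□
□□□□□□□□□
step 14: □□□□□□□□□
□□□□□□□□□
□□□□□□□□□
□□□■■^■□□
□□□■■■■□□
□□□□■■□□□
□□□□□□□□□
□□□□□□□□□
□□□□□□□□□
step 15: □□□□□□□□□
□□□□□□□□□
□□□□□□□□□
□□□■<□■□□
□□□■■■■□□
□□□□■■□□□
□□□□□□□□□
□□□□□□□□□
□□□□□□□□□
step 16: □□□□□□□□□
□□□□□□□□□
□□□□□□□□□
□□□■□□■□□
□□□■v■■□□
□□□□■■□□□
□□□□□□□□□
□□□□□□□□□
□□□□□□□□□
step 17: □□□□□□□□□
□□□□□□□□□
□□□□□□□□□
□□□■□□■□□
□□□■□>■□□
□□□□■■□□□
□□□□□□□□□
□□□□□□□□□
□□□□□□□□□
step 18: □□□□□□□□□
□□□□□□□□□
□□□□□□□□□
□□□■□^■□□
□□□■□□■□□
□□□□■■□□□
□□□□□□□□□
□□□□□□□□□
□□□□□□□□□
step 19: □□□□□□□□□
□□□□□□□□□
□□□□□□□□□
□□□■□■>□□
□□□■□□■□□
□□□□■■□□□
□□□□□□□□□
□□□□□□□□□
□□□□□□□□□
step 20: □□□□□□□□□
□□□□□□□□□
□□□□□□^□□
□□□■□■□□□
□□□■□□■□□
□□□□■■□□□
□□□□□□□□□
□□□□□□□□□
□□□□□□□□□
step 21: □□□□□□□□□
□□□□□□□□□
□□□□□□■>□
□□□■□■□□□
□□□■□□■□□
□□□□■■□□□
□□□□□□□□□
□□□□□□□□□
□□□□□□□□□
step 22: □□□□□□□□□
□□□□□□□□□
□□□□□□■■□
□□□■□■□v□
□□□■□□■□□
□□□□■■□□□
□□□□□□□□□
□□□□□□□□□
□□□□□□□□□
step 23: □□□□□□□□□
□□□□□□□□□
□□□□□□■■□
□□□■□■<■□
□□□■□□■□□
□□□□■■□□□
□□□□□□□□□
□□□□□□□□□
□□□□□□□□□
step 24: □□□□□□□□□
□□□□□□□□□
□□□□□□^■□
□□□■□■■■□
□□□■□□■□□
□□□□■■□□□
□□□□□□□□□
□□□□□□□□□
□□□□□□□□□
step 25: □□□□□□□□□
□□□□□□□□□
□□□□□<□■□
□□□■□■■■□
□□□■□□■□□
□□□□■■□□□
□□□□□□□□□
□□□□□□□□□
□□□□□□□□□
step 26: □□□□□□□□□
□□□□□^□□□
□□□□□■□■□
□□□■□■■■□
□□□■□□■□□
□□□□■■□□□
□□□□□□□□□
□□□□□□□□□
□□□□□□□□□
step 27: □□□□□□□□□
□□□□□■>□□
□□□□□■□■□
□□□■□■■■□
□□□■□□■□□
□□□□■■□□□
□□□□□□□□□
□□□□□□□□□
□□□□□□□□□
step 28: □□□□□□□□□
□□□□□■■□□
□□□□□■v■□
□□□■□■■■□
□□□■□□■□□
□□□□■■□□□
□□□□□□□□□
□□□□□□□□□
□□□□□□□□□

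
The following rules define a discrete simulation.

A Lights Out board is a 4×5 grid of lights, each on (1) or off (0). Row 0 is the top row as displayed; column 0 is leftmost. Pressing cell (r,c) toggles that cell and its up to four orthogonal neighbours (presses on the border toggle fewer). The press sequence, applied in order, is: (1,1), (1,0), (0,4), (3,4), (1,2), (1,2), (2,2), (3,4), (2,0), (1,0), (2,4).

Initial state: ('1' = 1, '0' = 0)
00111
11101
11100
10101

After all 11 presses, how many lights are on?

6

[0] 00111
11101
11100
10101
[1] 01111
00001
10100
10101
[2] 11111
11001
00100
10101
[3] 11100
11000
00100
10101
[4] 11100
11000
00101
10110
[5] 11000
10110
00001
10110
[6] 11100
11000
00101
10110
[7] 11100
11100
01011
10010
[8] 11100
11100
01010
10001
[9] 11100
01100
10010
00001
[10] 01100
10100
00010
00001
[11] 01100
10101
00001
00000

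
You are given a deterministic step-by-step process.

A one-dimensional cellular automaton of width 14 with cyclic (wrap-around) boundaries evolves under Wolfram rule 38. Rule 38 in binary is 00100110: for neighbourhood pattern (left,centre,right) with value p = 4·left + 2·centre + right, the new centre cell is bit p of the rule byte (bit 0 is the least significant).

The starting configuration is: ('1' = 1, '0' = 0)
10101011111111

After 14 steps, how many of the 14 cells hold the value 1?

k=0  10101011111111
k=1  01111100000000
k=2  10000000000000
k=3  10000000000001
k=4  00000000000010
k=5  00000000000110
k=6  00000000001000
k=7  00000000011000
k=8  00000000100000
k=9  00000001100000
k=10  00000010000000
k=11  00000110000000
k=12  00001000000000
k=13  00011000000000
k=14  00100000000000

1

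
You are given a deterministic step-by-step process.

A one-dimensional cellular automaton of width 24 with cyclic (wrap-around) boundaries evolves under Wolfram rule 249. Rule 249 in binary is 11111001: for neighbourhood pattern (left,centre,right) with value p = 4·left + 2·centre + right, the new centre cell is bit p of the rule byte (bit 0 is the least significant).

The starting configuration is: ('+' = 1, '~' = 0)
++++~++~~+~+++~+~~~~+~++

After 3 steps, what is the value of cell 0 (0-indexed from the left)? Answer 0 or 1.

k=0  ++++~++~~+~+++~+~~~~+~++
k=1  ++++++++~~+++++~+++~~+++
k=2  +++++++++~++++++++++~+++
k=3  ++++++++++++++++++++++++

1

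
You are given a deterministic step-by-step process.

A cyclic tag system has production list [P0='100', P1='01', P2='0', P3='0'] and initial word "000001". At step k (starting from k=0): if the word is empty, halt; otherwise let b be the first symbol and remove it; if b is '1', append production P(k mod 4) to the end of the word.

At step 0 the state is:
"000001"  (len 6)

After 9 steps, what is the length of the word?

0

0) "000001"  (len 6)
1) "00001"  (len 5)
2) "0001"  (len 4)
3) "001"  (len 3)
4) "01"  (len 2)
5) "1"  (len 1)
6) "01"  (len 2)
7) "1"  (len 1)
8) "0"  (len 1)
9) (halted — word empty)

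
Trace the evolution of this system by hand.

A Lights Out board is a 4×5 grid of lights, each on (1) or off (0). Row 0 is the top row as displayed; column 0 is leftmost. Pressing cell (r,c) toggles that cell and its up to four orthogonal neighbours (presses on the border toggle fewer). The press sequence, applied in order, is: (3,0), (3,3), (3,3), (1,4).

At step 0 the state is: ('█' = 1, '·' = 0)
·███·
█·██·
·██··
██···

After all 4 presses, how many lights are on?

step 0: ·███·
█·██·
·██··
██···
step 1: ·███·
█·██·
███··
·····
step 2: ·███·
█·██·
████·
··███
step 3: ·███·
█·██·
███··
·····
step 4: ·████
█·█·█
███·█
·····

11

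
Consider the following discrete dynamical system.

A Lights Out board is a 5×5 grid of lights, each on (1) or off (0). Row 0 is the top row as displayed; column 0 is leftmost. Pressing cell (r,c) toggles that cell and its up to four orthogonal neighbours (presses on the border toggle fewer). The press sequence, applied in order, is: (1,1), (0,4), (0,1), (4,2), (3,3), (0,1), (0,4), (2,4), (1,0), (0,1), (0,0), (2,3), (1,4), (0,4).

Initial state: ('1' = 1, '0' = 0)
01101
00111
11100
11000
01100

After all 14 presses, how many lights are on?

10

0) 01101
00111
11100
11000
01100
1) 00101
11011
10100
11000
01100
2) 00110
11010
10100
11000
01100
3) 11010
10010
10100
11000
01100
4) 11010
10010
10100
11100
00010
5) 11010
10010
10110
11011
00000
6) 00110
11010
10110
11011
00000
7) 00101
11011
10110
11011
00000
8) 00101
11010
10101
11010
00000
9) 10101
00010
00101
11010
00000
10) 01001
01010
00101
11010
00000
11) 10001
11010
00101
11010
00000
12) 10001
11000
00010
11000
00000
13) 10000
11011
00011
11000
00000
14) 10011
11010
00011
11000
00000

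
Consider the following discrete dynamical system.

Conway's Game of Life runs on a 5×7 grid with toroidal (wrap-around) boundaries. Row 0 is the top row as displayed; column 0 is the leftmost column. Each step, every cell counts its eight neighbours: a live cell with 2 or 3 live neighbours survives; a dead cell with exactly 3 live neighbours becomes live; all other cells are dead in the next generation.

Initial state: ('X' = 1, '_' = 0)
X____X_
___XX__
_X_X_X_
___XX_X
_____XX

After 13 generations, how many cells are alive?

5

gen 0: X____X_
___XX__
_X_X_X_
___XX_X
_____XX
gen 1: _____X_
__XX_XX
_____X_
X_XX__X
X______
gen 2: ____XX_
_____XX
XX___X_
XX____X
XX_____
gen 3: X___XX_
X______
_X___X_
__X____
_X___X_
gen 4: XX__XX_
XX__XX_
_X_____
_XX____
_X__XXX
gen 5: __XX___
__X_XX_
_______
_XX__X_
___XX_X
gen 6: __X____
__X_X__
_XXXXX_
__XXXX_
_X__XX_
gen 7: _XX_XX_
____XX_
_X_____
______X
_X___X_
gen 8: _XXX__X
_XXXXX_
_____X_
X______
XXX_XXX
gen 9: _______
XX___XX
_XXX_XX
X___X__
____XX_
gen 10: X___X__
_X__XX_
__XX___
XXX____
____XX_
gen 11: ___X__X
_XX_XX_
X__XX__
_XX_X__
X__XXXX
gen 12: _X_____
XXX__XX
X______
_XX____
XX____X
gen 13: _____X_
__X___X
_______
__X___X
_______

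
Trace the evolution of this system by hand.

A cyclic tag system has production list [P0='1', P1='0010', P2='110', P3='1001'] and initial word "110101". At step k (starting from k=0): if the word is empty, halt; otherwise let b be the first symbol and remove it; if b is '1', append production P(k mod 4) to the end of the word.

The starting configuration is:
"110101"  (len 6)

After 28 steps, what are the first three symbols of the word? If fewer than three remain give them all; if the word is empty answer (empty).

step 0: "110101"  (len 6)
step 1: "101011"  (len 6)
step 2: "010110010"  (len 9)
step 3: "10110010"  (len 8)
step 4: "01100101001"  (len 11)
step 5: "1100101001"  (len 10)
step 6: "1001010010010"  (len 13)
step 7: "001010010010110"  (len 15)
step 8: "01010010010110"  (len 14)
step 9: "1010010010110"  (len 13)
step 10: "0100100101100010"  (len 16)
step 11: "100100101100010"  (len 15)
step 12: "001001011000101001"  (len 18)
step 13: "01001011000101001"  (len 17)
step 14: "1001011000101001"  (len 16)
step 15: "001011000101001110"  (len 18)
step 16: "01011000101001110"  (len 17)
step 17: "1011000101001110"  (len 16)
step 18: "0110001010011100010"  (len 19)
step 19: "110001010011100010"  (len 18)
step 20: "100010100111000101001"  (len 21)
step 21: "000101001110001010011"  (len 21)
step 22: "00101001110001010011"  (len 20)
step 23: "0101001110001010011"  (len 19)
step 24: "101001110001010011"  (len 18)
step 25: "010011100010100111"  (len 18)
step 26: "10011100010100111"  (len 17)
step 27: "0011100010100111110"  (len 19)
step 28: "011100010100111110"  (len 18)

011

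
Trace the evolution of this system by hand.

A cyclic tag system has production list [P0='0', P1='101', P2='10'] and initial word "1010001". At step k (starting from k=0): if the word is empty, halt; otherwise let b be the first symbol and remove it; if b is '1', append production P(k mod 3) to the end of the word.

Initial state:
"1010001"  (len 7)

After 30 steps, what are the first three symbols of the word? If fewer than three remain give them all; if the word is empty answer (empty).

t=0: "1010001"  (len 7)
t=1: "0100010"  (len 7)
t=2: "100010"  (len 6)
t=3: "0001010"  (len 7)
t=4: "001010"  (len 6)
t=5: "01010"  (len 5)
t=6: "1010"  (len 4)
t=7: "0100"  (len 4)
t=8: "100"  (len 3)
t=9: "0010"  (len 4)
t=10: "010"  (len 3)
t=11: "10"  (len 2)
t=12: "010"  (len 3)
t=13: "10"  (len 2)
t=14: "0101"  (len 4)
t=15: "101"  (len 3)
t=16: "010"  (len 3)
t=17: "10"  (len 2)
t=18: "010"  (len 3)
t=19: "10"  (len 2)
t=20: "0101"  (len 4)
t=21: "101"  (len 3)
t=22: "010"  (len 3)
t=23: "10"  (len 2)
t=24: "010"  (len 3)
t=25: "10"  (len 2)
t=26: "0101"  (len 4)
t=27: "101"  (len 3)
t=28: "010"  (len 3)
t=29: "10"  (len 2)
t=30: "010"  (len 3)

010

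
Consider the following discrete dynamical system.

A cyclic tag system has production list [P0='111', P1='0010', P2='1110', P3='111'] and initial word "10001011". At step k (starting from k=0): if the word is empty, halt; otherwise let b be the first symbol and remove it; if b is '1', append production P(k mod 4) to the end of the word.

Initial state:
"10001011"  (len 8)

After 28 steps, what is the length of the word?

step 0: "10001011"  (len 8)
step 1: "0001011111"  (len 10)
step 2: "001011111"  (len 9)
step 3: "01011111"  (len 8)
step 4: "1011111"  (len 7)
step 5: "011111111"  (len 9)
step 6: "11111111"  (len 8)
step 7: "11111111110"  (len 11)
step 8: "1111111110111"  (len 13)
step 9: "111111110111111"  (len 15)
step 10: "111111101111110010"  (len 18)
step 11: "111111011111100101110"  (len 21)
step 12: "11111011111100101110111"  (len 23)
step 13: "1111011111100101110111111"  (len 25)
step 14: "1110111111001011101111110010"  (len 28)
step 15: "1101111110010111011111100101110"  (len 31)
step 16: "101111110010111011111100101110111"  (len 33)
step 17: "01111110010111011111100101110111111"  (len 35)
step 18: "1111110010111011111100101110111111"  (len 34)
step 19: "1111100101110111111001011101111111110"  (len 37)
step 20: "111100101110111111001011101111111110111"  (len 39)
step 21: "11100101110111111001011101111111110111111"  (len 41)
step 22: "11001011101111110010111011111111101111110010"  (len 44)
step 23: "10010111011111100101110111111111011111100101110"  (len 47)
step 24: "0010111011111100101110111111111011111100101110111"  (len 49)
step 25: "010111011111100101110111111111011111100101110111"  (len 48)
step 26: "10111011111100101110111111111011111100101110111"  (len 47)
step 27: "01110111111001011101111111110111111001011101111110"  (len 50)
step 28: "1110111111001011101111111110111111001011101111110"  (len 49)

49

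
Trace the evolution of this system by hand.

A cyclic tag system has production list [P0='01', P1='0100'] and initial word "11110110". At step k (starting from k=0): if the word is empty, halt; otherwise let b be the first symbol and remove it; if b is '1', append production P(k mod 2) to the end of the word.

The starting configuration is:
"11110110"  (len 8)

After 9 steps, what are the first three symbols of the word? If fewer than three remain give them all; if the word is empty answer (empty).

0) "11110110"  (len 8)
1) "111011001"  (len 9)
2) "110110010100"  (len 12)
3) "1011001010001"  (len 13)
4) "0110010100010100"  (len 16)
5) "110010100010100"  (len 15)
6) "100101000101000100"  (len 18)
7) "0010100010100010001"  (len 19)
8) "010100010100010001"  (len 18)
9) "10100010100010001"  (len 17)

101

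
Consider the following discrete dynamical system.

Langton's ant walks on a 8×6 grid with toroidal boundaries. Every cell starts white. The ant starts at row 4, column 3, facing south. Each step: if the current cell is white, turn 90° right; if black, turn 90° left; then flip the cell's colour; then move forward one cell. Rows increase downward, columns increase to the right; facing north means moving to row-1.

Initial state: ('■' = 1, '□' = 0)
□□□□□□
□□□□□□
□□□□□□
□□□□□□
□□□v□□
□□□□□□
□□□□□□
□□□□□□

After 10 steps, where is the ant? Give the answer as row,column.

t=0: □□□□□□
□□□□□□
□□□□□□
□□□□□□
□□□v□□
□□□□□□
□□□□□□
□□□□□□
t=1: □□□□□□
□□□□□□
□□□□□□
□□□□□□
□□<■□□
□□□□□□
□□□□□□
□□□□□□
t=2: □□□□□□
□□□□□□
□□□□□□
□□^□□□
□□■■□□
□□□□□□
□□□□□□
□□□□□□
t=3: □□□□□□
□□□□□□
□□□□□□
□□■>□□
□□■■□□
□□□□□□
□□□□□□
□□□□□□
t=4: □□□□□□
□□□□□□
□□□□□□
□□■■□□
□□■v□□
□□□□□□
□□□□□□
□□□□□□
t=5: □□□□□□
□□□□□□
□□□□□□
□□■■□□
□□■□>□
□□□□□□
□□□□□□
□□□□□□
t=6: □□□□□□
□□□□□□
□□□□□□
□□■■□□
□□■□■□
□□□□v□
□□□□□□
□□□□□□
t=7: □□□□□□
□□□□□□
□□□□□□
□□■■□□
□□■□■□
□□□<■□
□□□□□□
□□□□□□
t=8: □□□□□□
□□□□□□
□□□□□□
□□■■□□
□□■^■□
□□□■■□
□□□□□□
□□□□□□
t=9: □□□□□□
□□□□□□
□□□□□□
□□■■□□
□□■■>□
□□□■■□
□□□□□□
□□□□□□
t=10: □□□□□□
□□□□□□
□□□□□□
□□■■^□
□□■■□□
□□□■■□
□□□□□□
□□□□□□

3,4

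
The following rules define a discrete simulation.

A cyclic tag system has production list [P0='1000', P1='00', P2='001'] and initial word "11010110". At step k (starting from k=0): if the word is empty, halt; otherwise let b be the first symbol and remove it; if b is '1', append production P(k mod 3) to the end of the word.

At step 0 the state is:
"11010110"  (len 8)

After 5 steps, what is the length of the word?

13

k=0  "11010110"  (len 8)
k=1  "10101101000"  (len 11)
k=2  "010110100000"  (len 12)
k=3  "10110100000"  (len 11)
k=4  "01101000001000"  (len 14)
k=5  "1101000001000"  (len 13)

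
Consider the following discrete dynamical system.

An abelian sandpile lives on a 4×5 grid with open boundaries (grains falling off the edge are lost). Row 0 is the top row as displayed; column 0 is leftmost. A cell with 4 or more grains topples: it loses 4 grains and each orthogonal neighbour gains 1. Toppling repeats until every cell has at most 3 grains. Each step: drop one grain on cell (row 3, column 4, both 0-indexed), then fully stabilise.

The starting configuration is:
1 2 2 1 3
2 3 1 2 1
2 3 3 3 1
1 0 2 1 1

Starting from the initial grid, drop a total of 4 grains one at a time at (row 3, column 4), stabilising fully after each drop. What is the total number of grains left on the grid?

37

gen 0: 1 2 2 1 3
2 3 1 2 1
2 3 3 3 1
1 0 2 1 1
gen 1: 1 2 2 1 3
2 3 1 2 1
2 3 3 3 1
1 0 2 1 2
gen 2: 1 2 2 1 3
2 3 1 2 1
2 3 3 3 1
1 0 2 1 3
gen 3: 1 2 2 1 3
2 3 1 2 1
2 3 3 3 2
1 0 2 2 0
gen 4: 1 2 2 1 3
2 3 1 2 1
2 3 3 3 2
1 0 2 2 1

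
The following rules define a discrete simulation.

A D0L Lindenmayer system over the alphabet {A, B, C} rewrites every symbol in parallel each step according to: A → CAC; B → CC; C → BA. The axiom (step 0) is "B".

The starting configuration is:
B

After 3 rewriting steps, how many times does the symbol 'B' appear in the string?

step 0: B
step 1: CC
step 2: BABA
step 3: CCCACCCCAC

0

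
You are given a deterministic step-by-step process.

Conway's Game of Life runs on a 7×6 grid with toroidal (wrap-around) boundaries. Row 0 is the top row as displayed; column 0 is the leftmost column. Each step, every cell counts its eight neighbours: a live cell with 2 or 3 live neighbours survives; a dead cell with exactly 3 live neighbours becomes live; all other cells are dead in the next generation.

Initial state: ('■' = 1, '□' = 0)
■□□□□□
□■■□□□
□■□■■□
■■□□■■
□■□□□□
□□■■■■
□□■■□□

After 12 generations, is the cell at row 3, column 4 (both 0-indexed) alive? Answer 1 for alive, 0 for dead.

k=0  ■□□□□□
□■■□□□
□■□■■□
■■□□■■
□■□□□□
□□■■■■
□□■■□□
k=1  □□□■□□
■■■■□□
□□□■■□
□■□■■■
□■□□□□
□■□□■□
□■■□□■
k=2  □□□■■□
□■□□□□
□□□□□□
■□□■□■
□■□■□■
□■□□□□
■■■■■□
k=3  ■□□□■■
□□□□□□
■□□□□□
■□■□□■
□■□□□■
□□□□□■
■■□□■■
k=4  □■□□■□
■□□□□□
■■□□□■
□□□□□■
□■□□■■
□■□□□□
□■□□□□
k=5  ■■□□□□
□□□□□□
□■□□□■
□■□□□□
□□□□■■
□■■□□□
■■■□□□
k=6  ■□■□□□
□■□□□□
■□□□□□
□□□□■■
■■■□□□
□□■■□■
□□□□□□
k=7  □■□□□□
■■□□□□
■□□□□■
□□□□□■
■■■□□□
■□■■□□
□■■■□□
k=8  □□□□□□
□■□□□■
□■□□□■
□□□□□■
■□■■□■
■□□□□□
■□□■□□
k=9  ■□□□□□
□□□□□□
□□□□■■
□■■□□■
■■□□■■
■□■■■□
□□□□□□
k=10  □□□□□□
□□□□□■
■□□□■■
□■■■□□
□□□□□□
■□■■■□
□■□■□■
k=11  ■□□□■□
■□□□■■
■■■■■■
■■■■■■
□□□□■□
■■■■■■
■■□■□■
k=12  □□□■□□
□□■□□□
□□□□□□
□□□□□□
□□□□□□
□□□□□□
□□□□□□

0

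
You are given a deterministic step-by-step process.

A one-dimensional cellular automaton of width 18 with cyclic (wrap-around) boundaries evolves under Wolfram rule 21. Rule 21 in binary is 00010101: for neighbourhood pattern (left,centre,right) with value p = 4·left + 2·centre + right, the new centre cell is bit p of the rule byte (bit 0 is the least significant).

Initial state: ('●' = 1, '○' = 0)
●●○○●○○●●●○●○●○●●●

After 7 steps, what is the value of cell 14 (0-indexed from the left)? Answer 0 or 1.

0

gen 0: ●●○○●○○●●●○●○●○●●●
gen 1: ○○●○●●○○○○○●○●○○○○
gen 2: ●○●○○○●●●●○●○●●●●●
gen 3: ○○●●●○○○○○○●○○○○○○
gen 4: ●○○○○●●●●●○●●●●●●●
gen 5: ○●●●○○○○○○○○○○○○○○
gen 6: ○○○○●●●●●●●●●●●●●●
gen 7: ●●●○○○○○○○○○○○○○○○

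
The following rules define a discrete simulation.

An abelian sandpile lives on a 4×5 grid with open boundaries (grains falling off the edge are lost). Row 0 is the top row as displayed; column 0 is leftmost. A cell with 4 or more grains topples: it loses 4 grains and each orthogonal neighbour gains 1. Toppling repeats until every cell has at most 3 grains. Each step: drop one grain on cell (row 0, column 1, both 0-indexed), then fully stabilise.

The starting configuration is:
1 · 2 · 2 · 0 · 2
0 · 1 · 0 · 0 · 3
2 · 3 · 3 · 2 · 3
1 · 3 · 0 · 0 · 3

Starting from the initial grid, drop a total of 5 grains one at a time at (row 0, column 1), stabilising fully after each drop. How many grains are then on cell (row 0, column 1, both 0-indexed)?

t=0: 1 · 2 · 2 · 0 · 2
0 · 1 · 0 · 0 · 3
2 · 3 · 3 · 2 · 3
1 · 3 · 0 · 0 · 3
t=1: 1 · 3 · 2 · 0 · 2
0 · 1 · 0 · 0 · 3
2 · 3 · 3 · 2 · 3
1 · 3 · 0 · 0 · 3
t=2: 2 · 0 · 3 · 0 · 2
0 · 2 · 0 · 0 · 3
2 · 3 · 3 · 2 · 3
1 · 3 · 0 · 0 · 3
t=3: 2 · 1 · 3 · 0 · 2
0 · 2 · 0 · 0 · 3
2 · 3 · 3 · 2 · 3
1 · 3 · 0 · 0 · 3
t=4: 2 · 2 · 3 · 0 · 2
0 · 2 · 0 · 0 · 3
2 · 3 · 3 · 2 · 3
1 · 3 · 0 · 0 · 3
t=5: 2 · 3 · 3 · 0 · 2
0 · 2 · 0 · 0 · 3
2 · 3 · 3 · 2 · 3
1 · 3 · 0 · 0 · 3

3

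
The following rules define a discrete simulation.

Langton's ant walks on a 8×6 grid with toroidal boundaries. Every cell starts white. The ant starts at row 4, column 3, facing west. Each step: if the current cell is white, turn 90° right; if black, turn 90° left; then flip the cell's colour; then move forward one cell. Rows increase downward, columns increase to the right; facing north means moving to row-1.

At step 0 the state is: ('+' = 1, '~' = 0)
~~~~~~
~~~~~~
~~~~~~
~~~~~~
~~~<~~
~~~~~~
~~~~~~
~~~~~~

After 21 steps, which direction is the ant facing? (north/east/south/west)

gen 0: ~~~~~~
~~~~~~
~~~~~~
~~~~~~
~~~<~~
~~~~~~
~~~~~~
~~~~~~
gen 1: ~~~~~~
~~~~~~
~~~~~~
~~~^~~
~~~+~~
~~~~~~
~~~~~~
~~~~~~
gen 2: ~~~~~~
~~~~~~
~~~~~~
~~~+>~
~~~+~~
~~~~~~
~~~~~~
~~~~~~
gen 3: ~~~~~~
~~~~~~
~~~~~~
~~~++~
~~~+v~
~~~~~~
~~~~~~
~~~~~~
gen 4: ~~~~~~
~~~~~~
~~~~~~
~~~++~
~~~<+~
~~~~~~
~~~~~~
~~~~~~
gen 5: ~~~~~~
~~~~~~
~~~~~~
~~~++~
~~~~+~
~~~v~~
~~~~~~
~~~~~~
gen 6: ~~~~~~
~~~~~~
~~~~~~
~~~++~
~~~~+~
~~<+~~
~~~~~~
~~~~~~
gen 7: ~~~~~~
~~~~~~
~~~~~~
~~~++~
~~^~+~
~~++~~
~~~~~~
~~~~~~
gen 8: ~~~~~~
~~~~~~
~~~~~~
~~~++~
~~+>+~
~~++~~
~~~~~~
~~~~~~
gen 9: ~~~~~~
~~~~~~
~~~~~~
~~~++~
~~+++~
~~+v~~
~~~~~~
~~~~~~
gen 10: ~~~~~~
~~~~~~
~~~~~~
~~~++~
~~+++~
~~+~>~
~~~~~~
~~~~~~
gen 11: ~~~~~~
~~~~~~
~~~~~~
~~~++~
~~+++~
~~+~+~
~~~~v~
~~~~~~
gen 12: ~~~~~~
~~~~~~
~~~~~~
~~~++~
~~+++~
~~+~+~
~~~<+~
~~~~~~
gen 13: ~~~~~~
~~~~~~
~~~~~~
~~~++~
~~+++~
~~+^+~
~~~++~
~~~~~~
gen 14: ~~~~~~
~~~~~~
~~~~~~
~~~++~
~~+++~
~~++>~
~~~++~
~~~~~~
gen 15: ~~~~~~
~~~~~~
~~~~~~
~~~++~
~~++^~
~~++~~
~~~++~
~~~~~~
gen 16: ~~~~~~
~~~~~~
~~~~~~
~~~++~
~~+<~~
~~++~~
~~~++~
~~~~~~
gen 17: ~~~~~~
~~~~~~
~~~~~~
~~~++~
~~+~~~
~~+v~~
~~~++~
~~~~~~
gen 18: ~~~~~~
~~~~~~
~~~~~~
~~~++~
~~+~~~
~~+~>~
~~~++~
~~~~~~
gen 19: ~~~~~~
~~~~~~
~~~~~~
~~~++~
~~+~~~
~~+~+~
~~~+v~
~~~~~~
gen 20: ~~~~~~
~~~~~~
~~~~~~
~~~++~
~~+~~~
~~+~+~
~~~+~>
~~~~~~
gen 21: ~~~~~~
~~~~~~
~~~~~~
~~~++~
~~+~~~
~~+~+~
~~~+~+
~~~~~v

south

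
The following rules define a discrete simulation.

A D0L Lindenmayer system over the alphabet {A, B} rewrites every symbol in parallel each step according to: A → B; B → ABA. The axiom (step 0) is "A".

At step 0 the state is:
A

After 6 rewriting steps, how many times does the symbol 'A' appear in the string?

22

[0] A
[1] B
[2] ABA
[3] BABAB
[4] ABABABABABA
[5] BABABABABABABABABABAB
[6] ABABABABABABABABABABABABABABABABABABABABABA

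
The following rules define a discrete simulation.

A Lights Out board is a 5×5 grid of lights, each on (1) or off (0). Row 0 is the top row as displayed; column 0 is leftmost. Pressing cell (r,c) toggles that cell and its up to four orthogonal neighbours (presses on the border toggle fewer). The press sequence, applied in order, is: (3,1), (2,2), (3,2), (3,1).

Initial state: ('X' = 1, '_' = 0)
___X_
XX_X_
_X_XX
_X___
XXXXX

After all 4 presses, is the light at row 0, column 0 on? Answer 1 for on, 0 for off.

0

t=0: ___X_
XX_X_
_X_XX
_X___
XXXXX
t=1: ___X_
XX_X_
___XX
X_X__
X_XXX
t=2: ___X_
XXXX_
_XX_X
X____
X_XXX
t=3: ___X_
XXXX_
_X__X
XXXX_
X__XX
t=4: ___X_
XXXX_
____X
___X_
XX_XX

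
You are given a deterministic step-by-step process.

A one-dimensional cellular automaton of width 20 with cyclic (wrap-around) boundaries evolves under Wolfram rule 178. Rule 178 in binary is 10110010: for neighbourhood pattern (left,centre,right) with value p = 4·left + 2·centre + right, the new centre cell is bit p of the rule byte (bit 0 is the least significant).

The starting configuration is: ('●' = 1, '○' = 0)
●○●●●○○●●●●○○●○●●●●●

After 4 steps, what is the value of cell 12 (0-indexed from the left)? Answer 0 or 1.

0

gen 0: ●○●●●○○●●●●○○●○●●●●●
gen 1: ○●○●○●●○●●○●●○●○●●●●
gen 2: ●○●○●○○●○○●○○●○●○●●○
gen 3: ○●○●○●●○●●○●●○●○●○○●
gen 4: ●○●○●○○●○○●○○●○●○●●○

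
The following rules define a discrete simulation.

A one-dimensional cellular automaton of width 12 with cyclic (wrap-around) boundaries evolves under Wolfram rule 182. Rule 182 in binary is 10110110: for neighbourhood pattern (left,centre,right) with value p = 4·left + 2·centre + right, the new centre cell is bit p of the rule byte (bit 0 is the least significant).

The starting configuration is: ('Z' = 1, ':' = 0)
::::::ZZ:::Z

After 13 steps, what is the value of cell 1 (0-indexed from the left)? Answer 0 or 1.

1

k=0  ::::::ZZ:::Z
k=1  Z::::Z::Z:ZZ
k=2  :Z::ZZZZZZ:Z
k=3  ZZZZ:ZZZZ:ZZ
k=4  ZZZ:Z:ZZ:Z:Z
k=5  ZZ:ZZZ::ZZZ:
k=6  ::Z:Z:ZZ:Z:Z
k=7  ZZZZZZ::ZZZZ
k=8  ZZZZZ:ZZ:ZZZ
k=9  ZZZZ:Z::Z:ZZ
k=10  ZZZ:ZZZZZZ:Z
k=11  ZZ:Z:ZZZZ:Z:
k=12  ::ZZZ:ZZ:ZZZ
k=13  ZZ:Z:Z::Z:Z:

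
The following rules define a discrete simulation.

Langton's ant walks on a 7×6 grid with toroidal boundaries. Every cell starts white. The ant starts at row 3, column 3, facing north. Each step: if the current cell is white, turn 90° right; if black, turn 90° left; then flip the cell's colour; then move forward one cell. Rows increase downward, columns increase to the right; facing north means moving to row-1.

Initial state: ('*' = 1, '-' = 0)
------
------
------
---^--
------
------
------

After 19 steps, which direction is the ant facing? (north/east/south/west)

west

0) ------
------
------
---^--
------
------
------
1) ------
------
------
---*>-
------
------
------
2) ------
------
------
---**-
----v-
------
------
3) ------
------
------
---**-
---<*-
------
------
4) ------
------
------
---^*-
---**-
------
------
5) ------
------
------
--<-*-
---**-
------
------
6) ------
------
--^---
--*-*-
---**-
------
------
7) ------
------
--*>--
--*-*-
---**-
------
------
8) ------
------
--**--
--*v*-
---**-
------
------
9) ------
------
--**--
--<**-
---**-
------
------
10) ------
------
--**--
---**-
--v**-
------
------
11) ------
------
--**--
---**-
-<***-
------
------
12) ------
------
--**--
-^-**-
-****-
------
------
13) ------
------
--**--
-*>**-
-****-
------
------
14) ------
------
--**--
-****-
-*v**-
------
------
15) ------
------
--**--
-****-
-*->*-
------
------
16) ------
------
--**--
-**^*-
-*--*-
------
------
17) ------
------
--**--
-*<-*-
-*--*-
------
------
18) ------
------
--**--
-*--*-
-*v-*-
------
------
19) ------
------
--**--
-*--*-
-<*-*-
------
------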